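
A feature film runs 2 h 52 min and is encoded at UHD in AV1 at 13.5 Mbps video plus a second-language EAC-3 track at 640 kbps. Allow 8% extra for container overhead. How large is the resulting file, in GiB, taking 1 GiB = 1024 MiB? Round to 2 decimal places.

2 h 52 min = 172 min = 10320 s
Audio: 640 kbps = 0.640 Mbps.
Total bitrate: 13.5 + 0.640 = 14.140 Mbps.
Stream data: 14.140 Mbps × 10320 s = 145924.8 Mb.
With 8% container overhead: ×1.08.
157,599 Mb = 19,699,848,000 bytes ÷ 1,073,741,824 = 18.35 GiB.

18.35 GiB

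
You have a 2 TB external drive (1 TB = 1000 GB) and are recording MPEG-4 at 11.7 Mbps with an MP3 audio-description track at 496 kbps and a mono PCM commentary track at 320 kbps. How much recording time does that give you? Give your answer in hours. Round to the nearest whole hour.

355 hours

Audio total: 496 + 320 = 816 kbps = 0.816 Mbps.
Total bitrate: 11.7 + 0.816 = 12.516 Mbps.
Capacity: 2 TB = 16,000,000 Mb.
Recording time: 16,000,000 / 12.516 = 1,278,364 s ≈ 355 hours.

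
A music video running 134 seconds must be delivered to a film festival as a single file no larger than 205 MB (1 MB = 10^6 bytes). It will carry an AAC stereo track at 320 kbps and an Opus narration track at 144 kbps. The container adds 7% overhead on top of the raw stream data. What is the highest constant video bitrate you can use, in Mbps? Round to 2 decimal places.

10.97 Mbps

Budget: 205 MB = 1640.0 Mb.
Stream payload after overhead: 1640.0 / 1.07 = 1532.7 Mb.
Total bitrate budget: 1532.7 Mb / 134 s = 11.438 Mbps.
Audio total: 320 + 144 = 464 kbps = 0.464 Mbps.
Video: 11.438 − 0.464 = 10.974 Mbps.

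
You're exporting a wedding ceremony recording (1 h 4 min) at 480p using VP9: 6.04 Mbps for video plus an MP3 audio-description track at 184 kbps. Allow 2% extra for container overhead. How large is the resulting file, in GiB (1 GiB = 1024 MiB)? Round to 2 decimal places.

1 h 4 min = 64 min = 3840 s
Audio: 184 kbps = 0.184 Mbps.
Total bitrate: 6.04 + 0.184 = 6.224 Mbps.
Stream data: 6.224 Mbps × 3840 s = 23900.2 Mb.
With 2% container overhead: ×1.02.
24,378 Mb = 3,047,270,400 bytes ÷ 1,073,741,824 = 2.838 GiB.

2.84 GiB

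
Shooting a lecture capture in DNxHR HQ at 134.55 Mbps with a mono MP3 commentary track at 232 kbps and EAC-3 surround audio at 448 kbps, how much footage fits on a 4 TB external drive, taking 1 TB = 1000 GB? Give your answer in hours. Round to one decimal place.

Audio total: 232 + 448 = 680 kbps = 0.680 Mbps.
Total bitrate: 134.55 + 0.680 = 135.230 Mbps.
Capacity: 4 TB = 32,000,000 Mb.
Recording time: 32,000,000 / 135.230 = 236,634 s ≈ 65.7 hours.

65.7 hours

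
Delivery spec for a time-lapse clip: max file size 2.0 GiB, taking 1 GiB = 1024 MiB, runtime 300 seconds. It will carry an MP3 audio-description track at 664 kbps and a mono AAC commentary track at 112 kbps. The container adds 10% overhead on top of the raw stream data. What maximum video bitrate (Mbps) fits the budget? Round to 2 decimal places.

51.28 Mbps

Budget: 2.0 GiB = 17179.9 Mb.
Stream payload after overhead: 17179.9 / 1.10 = 15618.1 Mb.
Total bitrate budget: 15618.1 Mb / 300 s = 52.060 Mbps.
Audio total: 664 + 112 = 776 kbps = 0.776 Mbps.
Video: 52.060 − 0.776 = 51.284 Mbps.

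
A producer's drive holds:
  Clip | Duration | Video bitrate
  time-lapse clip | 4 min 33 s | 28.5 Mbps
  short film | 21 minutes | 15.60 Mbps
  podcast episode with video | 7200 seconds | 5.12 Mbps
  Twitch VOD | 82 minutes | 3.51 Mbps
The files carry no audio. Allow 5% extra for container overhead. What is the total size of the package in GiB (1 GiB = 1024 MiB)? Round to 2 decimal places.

time-lapse clip: 28.500 Mbps × 273 s × 1.05 = 8169.5 Mb
short film: 15.600 Mbps × 1260 s × 1.05 = 20638.8 Mb
podcast episode with video: 5.120 Mbps × 7200 s × 1.05 = 38707.2 Mb
Twitch VOD: 3.510 Mbps × 4920 s × 1.05 = 18132.7 Mb
Total: 85648.2 Mb = 10706.0 MB.
= 9.971 GiB.

9.97 GiB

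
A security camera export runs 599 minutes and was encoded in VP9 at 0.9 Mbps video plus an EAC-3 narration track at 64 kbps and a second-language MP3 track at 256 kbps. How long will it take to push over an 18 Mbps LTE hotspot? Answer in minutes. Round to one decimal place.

40.6 minutes

599 min = 35940 s
Audio total: 64 + 256 = 320 kbps = 0.320 Mbps.
Total bitrate: 1.220 Mbps.
File: 1.220 Mbps × 35940 s = 43846.8 Mb.
At 18 Mbps: 43846.8 / 18 = 2435.9 s ≈ 40.6 minutes.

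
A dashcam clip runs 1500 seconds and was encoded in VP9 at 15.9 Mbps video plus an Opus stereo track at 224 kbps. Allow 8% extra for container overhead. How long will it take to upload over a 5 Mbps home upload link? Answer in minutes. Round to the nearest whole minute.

87 minutes

Audio: 224 kbps = 0.224 Mbps.
Total bitrate: 16.124 Mbps.
File: 16.124 Mbps × 1500 s = 24186.0 Mb.
With 8% container overhead: ×1.08. → 26120.9 Mb.
At 5 Mbps: 26120.9 / 5 = 5224.2 s ≈ 87.1 minutes.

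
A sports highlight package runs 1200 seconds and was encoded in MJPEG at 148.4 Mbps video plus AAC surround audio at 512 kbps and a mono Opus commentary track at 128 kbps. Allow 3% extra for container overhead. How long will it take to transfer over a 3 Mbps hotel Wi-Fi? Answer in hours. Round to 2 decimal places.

Audio total: 512 + 128 = 640 kbps = 0.640 Mbps.
Total bitrate: 149.040 Mbps.
File: 149.040 Mbps × 1200 s = 178848.0 Mb.
With 3% container overhead: ×1.03. → 184213.4 Mb.
At 3 Mbps: 184213.4 / 3 = 61404.5 s ≈ 17.1 hours.

17.06 hours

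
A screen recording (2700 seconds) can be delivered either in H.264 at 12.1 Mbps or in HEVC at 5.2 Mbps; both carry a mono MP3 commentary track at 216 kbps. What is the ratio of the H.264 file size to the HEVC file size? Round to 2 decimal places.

Audio: 216 kbps = 0.216 Mbps.
H.264: 12.316 Mbps × 2700 s = 33253.2 Mb = 4.157 GB.
HEVC: 5.416 Mbps × 2700 s = 14623.2 Mb = 1.828 GB.
Ratio: 4.157 / 1.828 = 2.274.

2.27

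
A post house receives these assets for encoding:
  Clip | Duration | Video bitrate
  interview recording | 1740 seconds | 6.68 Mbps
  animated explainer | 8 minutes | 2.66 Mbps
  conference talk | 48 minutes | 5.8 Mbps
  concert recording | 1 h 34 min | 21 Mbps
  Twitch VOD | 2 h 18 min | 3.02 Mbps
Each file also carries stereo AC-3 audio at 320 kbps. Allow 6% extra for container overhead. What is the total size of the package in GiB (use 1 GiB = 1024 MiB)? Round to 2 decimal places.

Audio: 320 kbps = 0.320 Mbps.
interview recording: 7.000 Mbps × 1740 s × 1.06 = 12910.8 Mb
animated explainer: 2.980 Mbps × 480 s × 1.06 = 1516.2 Mb
conference talk: 6.120 Mbps × 2880 s × 1.06 = 18683.1 Mb
concert recording: 21.320 Mbps × 5640 s × 1.06 = 127459.5 Mb
Twitch VOD: 3.340 Mbps × 8280 s × 1.06 = 29314.5 Mb
Total: 189884.2 Mb = 23735.5 MB.
= 22.11 GiB.

22.11 GiB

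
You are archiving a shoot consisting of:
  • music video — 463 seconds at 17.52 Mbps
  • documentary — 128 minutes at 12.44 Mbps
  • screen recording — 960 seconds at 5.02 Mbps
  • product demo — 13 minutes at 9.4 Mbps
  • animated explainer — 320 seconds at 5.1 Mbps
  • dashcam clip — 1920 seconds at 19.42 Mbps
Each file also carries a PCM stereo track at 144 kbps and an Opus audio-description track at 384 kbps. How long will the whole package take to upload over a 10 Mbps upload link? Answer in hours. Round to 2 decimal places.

4.48 hours

Audio total: 144 + 384 = 528 kbps = 0.528 Mbps.
music video: 18.048 Mbps × 463 s = 8356.2 Mb
documentary: 12.968 Mbps × 7680 s = 99594.2 Mb
screen recording: 5.548 Mbps × 960 s = 5326.1 Mb
product demo: 9.928 Mbps × 780 s = 7743.8 Mb
animated explainer: 5.628 Mbps × 320 s = 1801.0 Mb
dashcam clip: 19.948 Mbps × 1920 s = 38300.2 Mb
Total: 161121.5 Mb = 20140.2 MB.
At 10 Mbps: 161121.5 / 10 = 16112 s ≈ 4.48 hours.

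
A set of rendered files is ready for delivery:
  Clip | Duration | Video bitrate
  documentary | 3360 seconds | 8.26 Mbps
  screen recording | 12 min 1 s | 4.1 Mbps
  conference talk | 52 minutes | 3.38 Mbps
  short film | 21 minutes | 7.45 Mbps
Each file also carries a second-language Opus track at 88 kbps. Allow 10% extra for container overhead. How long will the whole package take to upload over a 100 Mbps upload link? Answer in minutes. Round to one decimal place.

Audio: 88 kbps = 0.088 Mbps.
documentary: 8.348 Mbps × 3360 s × 1.10 = 30854.2 Mb
screen recording: 4.188 Mbps × 721 s × 1.10 = 3321.5 Mb
conference talk: 3.468 Mbps × 3120 s × 1.10 = 11902.2 Mb
short film: 7.538 Mbps × 1260 s × 1.10 = 10447.7 Mb
Total: 56525.6 Mb = 7065.7 MB.
At 100 Mbps: 56525.6 / 100 = 565 s ≈ 9.42 minutes.

9.4 minutes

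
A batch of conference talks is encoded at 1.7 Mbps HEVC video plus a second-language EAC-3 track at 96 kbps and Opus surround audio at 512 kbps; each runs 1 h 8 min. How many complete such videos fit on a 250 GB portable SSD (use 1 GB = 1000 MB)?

1 h 8 min = 68 min = 4080 s
Audio total: 96 + 512 = 608 kbps = 0.608 Mbps.
Total bitrate: 2.308 Mbps.
Per item: 2.308 Mbps × 4080 s = 9,417 Mb = 1,177 MB.
Capacity: 250 GB = 2,000,000 Mb; 212.39 items → 212 complete.

212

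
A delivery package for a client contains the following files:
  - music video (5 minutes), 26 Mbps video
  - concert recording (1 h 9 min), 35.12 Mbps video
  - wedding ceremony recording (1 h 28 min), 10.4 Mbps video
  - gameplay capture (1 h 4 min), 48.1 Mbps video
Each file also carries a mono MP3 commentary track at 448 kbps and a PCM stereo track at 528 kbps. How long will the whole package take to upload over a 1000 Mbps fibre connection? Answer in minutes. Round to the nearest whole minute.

Audio total: 448 + 528 = 976 kbps = 0.976 Mbps.
music video: 26.976 Mbps × 300 s = 8092.8 Mb
concert recording: 36.096 Mbps × 4140 s = 149437.4 Mb
wedding ceremony recording: 11.376 Mbps × 5280 s = 60065.3 Mb
gameplay capture: 49.076 Mbps × 3840 s = 188451.8 Mb
Total: 406047.4 Mb = 50755.9 MB.
At 1000 Mbps: 406047.4 / 1000 = 406 s ≈ 6.77 minutes.

7 minutes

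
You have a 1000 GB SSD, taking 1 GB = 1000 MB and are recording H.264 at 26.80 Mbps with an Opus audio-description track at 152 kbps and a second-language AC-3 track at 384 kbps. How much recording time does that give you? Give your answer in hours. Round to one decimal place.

81.3 hours

Audio total: 152 + 384 = 536 kbps = 0.536 Mbps.
Total bitrate: 26.80 + 0.536 = 27.336 Mbps.
Capacity: 1000 GB = 8,000,000 Mb.
Recording time: 8,000,000 / 27.336 = 292,654 s ≈ 81.3 hours.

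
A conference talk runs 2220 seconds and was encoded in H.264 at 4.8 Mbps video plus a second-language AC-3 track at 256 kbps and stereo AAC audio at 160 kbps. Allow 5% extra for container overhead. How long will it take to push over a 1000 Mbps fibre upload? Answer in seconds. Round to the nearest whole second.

12 seconds

Audio total: 256 + 160 = 416 kbps = 0.416 Mbps.
Total bitrate: 5.216 Mbps.
File: 5.216 Mbps × 2220 s = 11579.5 Mb.
With 5% container overhead: ×1.05. → 12158.5 Mb.
At 1000 Mbps: 12158.5 / 1000 = 12.2 s ≈ 12.2 seconds.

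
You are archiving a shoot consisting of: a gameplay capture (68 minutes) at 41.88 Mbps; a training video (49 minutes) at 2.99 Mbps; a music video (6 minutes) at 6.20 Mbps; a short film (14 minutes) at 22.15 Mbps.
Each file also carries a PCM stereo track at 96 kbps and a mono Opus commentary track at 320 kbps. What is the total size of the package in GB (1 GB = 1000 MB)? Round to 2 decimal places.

25.49 GB

Audio total: 96 + 320 = 416 kbps = 0.416 Mbps.
gameplay capture: 42.296 Mbps × 4080 s = 172567.7 Mb
training video: 3.406 Mbps × 2940 s = 10013.6 Mb
music video: 6.616 Mbps × 360 s = 2381.8 Mb
short film: 22.566 Mbps × 840 s = 18955.4 Mb
Total: 203918.5 Mb = 25489.8 MB.
= 25.49 GB.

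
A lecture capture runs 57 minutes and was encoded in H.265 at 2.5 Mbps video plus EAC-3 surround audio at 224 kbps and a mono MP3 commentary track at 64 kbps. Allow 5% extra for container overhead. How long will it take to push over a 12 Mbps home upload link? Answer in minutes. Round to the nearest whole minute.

14 minutes

57 min = 3420 s
Audio total: 224 + 64 = 288 kbps = 0.288 Mbps.
Total bitrate: 2.788 Mbps.
File: 2.788 Mbps × 3420 s = 9535.0 Mb.
With 5% container overhead: ×1.05. → 10011.7 Mb.
At 12 Mbps: 10011.7 / 12 = 834.3 s ≈ 13.9 minutes.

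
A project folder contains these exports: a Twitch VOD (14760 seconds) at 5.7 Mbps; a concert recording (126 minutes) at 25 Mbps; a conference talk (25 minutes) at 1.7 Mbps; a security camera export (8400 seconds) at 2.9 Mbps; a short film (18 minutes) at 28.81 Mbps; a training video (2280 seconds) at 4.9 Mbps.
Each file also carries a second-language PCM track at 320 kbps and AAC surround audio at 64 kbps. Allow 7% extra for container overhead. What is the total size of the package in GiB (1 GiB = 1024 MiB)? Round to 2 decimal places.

Audio total: 320 + 64 = 384 kbps = 0.384 Mbps.
Twitch VOD: 6.084 Mbps × 14760 s × 1.07 = 96085.8 Mb
concert recording: 25.384 Mbps × 7560 s × 1.07 = 205336.3 Mb
conference talk: 2.084 Mbps × 1500 s × 1.07 = 3344.8 Mb
security camera export: 3.284 Mbps × 8400 s × 1.07 = 29516.6 Mb
short film: 29.194 Mbps × 1080 s × 1.07 = 33736.6 Mb
training video: 5.284 Mbps × 2280 s × 1.07 = 12890.8 Mb
Total: 380910.9 Mb = 47613.9 MB.
= 44.34 GiB.

44.34 GiB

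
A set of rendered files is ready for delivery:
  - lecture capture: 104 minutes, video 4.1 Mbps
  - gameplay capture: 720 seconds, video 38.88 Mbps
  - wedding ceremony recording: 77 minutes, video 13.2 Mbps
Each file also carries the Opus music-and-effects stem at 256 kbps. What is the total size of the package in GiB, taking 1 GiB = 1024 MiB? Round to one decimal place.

13.7 GiB

Audio: 256 kbps = 0.256 Mbps.
lecture capture: 4.356 Mbps × 6240 s = 27181.4 Mb
gameplay capture: 39.136 Mbps × 720 s = 28177.9 Mb
wedding ceremony recording: 13.456 Mbps × 4620 s = 62166.7 Mb
Total: 117526.1 Mb = 14690.8 MB.
= 13.68 GiB.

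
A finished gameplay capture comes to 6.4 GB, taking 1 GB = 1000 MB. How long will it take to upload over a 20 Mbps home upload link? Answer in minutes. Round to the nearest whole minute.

43 minutes

File: 6.4 GB = 51200.0 Mb.
At 20 Mbps: 51200.0 / 20 = 2560.0 s ≈ 42.7 minutes.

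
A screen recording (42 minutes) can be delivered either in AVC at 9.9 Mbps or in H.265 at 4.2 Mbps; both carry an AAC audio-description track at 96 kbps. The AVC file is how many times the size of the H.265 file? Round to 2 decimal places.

2.33

42 min = 2520 s
Audio: 96 kbps = 0.096 Mbps.
AVC: 9.996 Mbps × 2520 s = 25189.9 Mb = 2.932 GiB.
H.265: 4.296 Mbps × 2520 s = 10825.9 Mb = 1.260 GiB.
Ratio: 2.932 / 1.260 = 2.327.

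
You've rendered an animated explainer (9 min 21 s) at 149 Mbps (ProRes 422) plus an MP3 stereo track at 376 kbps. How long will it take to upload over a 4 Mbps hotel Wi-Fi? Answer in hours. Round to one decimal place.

9 min 21 s = 561 s
Audio: 376 kbps = 0.376 Mbps.
Total bitrate: 149.376 Mbps.
File: 149.376 Mbps × 561 s = 83799.9 Mb.
At 4 Mbps: 83799.9 / 4 = 20950.0 s ≈ 5.82 hours.

5.8 hours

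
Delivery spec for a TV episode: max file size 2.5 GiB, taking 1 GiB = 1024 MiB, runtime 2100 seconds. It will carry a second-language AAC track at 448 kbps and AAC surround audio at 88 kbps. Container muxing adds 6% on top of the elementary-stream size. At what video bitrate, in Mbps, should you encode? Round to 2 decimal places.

Budget: 2.5 GiB = 21474.8 Mb.
Stream payload after overhead: 21474.8 / 1.06 = 20259.3 Mb.
Total bitrate budget: 20259.3 Mb / 2100 s = 9.647 Mbps.
Audio total: 448 + 88 = 536 kbps = 0.536 Mbps.
Video: 9.647 − 0.536 = 9.111 Mbps.

9.11 Mbps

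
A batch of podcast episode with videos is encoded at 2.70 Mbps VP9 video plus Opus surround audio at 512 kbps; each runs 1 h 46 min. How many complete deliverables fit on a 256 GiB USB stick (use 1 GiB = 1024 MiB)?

1 h 46 min = 106 min = 6360 s
Audio: 512 kbps = 0.512 Mbps.
Total bitrate: 3.212 Mbps.
Per item: 3.212 Mbps × 6360 s = 20,428 Mb = 2,554 MB.
Capacity: 256 GiB = 2,199,023 Mb; 107.65 items → 107 complete.

107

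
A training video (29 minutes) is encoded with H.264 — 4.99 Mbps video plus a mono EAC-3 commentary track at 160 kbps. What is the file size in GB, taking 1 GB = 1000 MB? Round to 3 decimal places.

1.120 GB

29 min = 1740 s
Audio: 160 kbps = 0.160 Mbps.
Total bitrate: 4.99 + 0.160 = 5.150 Mbps.
Stream data: 5.150 Mbps × 1740 s = 8961.0 Mb.
8,961 Mb ÷ 8 = 1,120 MB → 1.120 GB.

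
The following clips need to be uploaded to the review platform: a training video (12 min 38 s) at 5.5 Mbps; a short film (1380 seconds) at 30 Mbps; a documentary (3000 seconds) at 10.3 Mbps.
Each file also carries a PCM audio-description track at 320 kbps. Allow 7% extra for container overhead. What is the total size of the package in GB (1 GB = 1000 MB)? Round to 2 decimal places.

10.45 GB

Audio: 320 kbps = 0.320 Mbps.
training video: 5.820 Mbps × 758 s × 1.07 = 4720.4 Mb
short film: 30.320 Mbps × 1380 s × 1.07 = 44770.5 Mb
documentary: 10.620 Mbps × 3000 s × 1.07 = 34090.2 Mb
Total: 83581.1 Mb = 10447.6 MB.
= 10.45 GB.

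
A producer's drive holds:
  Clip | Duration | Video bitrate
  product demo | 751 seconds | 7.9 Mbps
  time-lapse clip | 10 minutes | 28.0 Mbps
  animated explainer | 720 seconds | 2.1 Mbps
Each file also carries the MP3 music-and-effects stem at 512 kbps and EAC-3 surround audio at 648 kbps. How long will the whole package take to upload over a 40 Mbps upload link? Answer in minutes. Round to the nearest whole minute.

Audio total: 512 + 648 = 1160 kbps = 1.160 Mbps.
product demo: 9.060 Mbps × 751 s = 6804.1 Mb
time-lapse clip: 29.160 Mbps × 600 s = 17496.0 Mb
animated explainer: 3.260 Mbps × 720 s = 2347.2 Mb
Total: 26647.3 Mb = 3330.9 MB.
At 40 Mbps: 26647.3 / 40 = 666 s ≈ 11.1 minutes.

11 minutes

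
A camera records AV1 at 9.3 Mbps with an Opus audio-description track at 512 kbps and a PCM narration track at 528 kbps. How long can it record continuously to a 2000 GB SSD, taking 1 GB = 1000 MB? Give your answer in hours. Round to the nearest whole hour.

Audio total: 512 + 528 = 1040 kbps = 1.040 Mbps.
Total bitrate: 9.3 + 1.040 = 10.340 Mbps.
Capacity: 2000 GB = 16,000,000 Mb.
Recording time: 16,000,000 / 10.340 = 1,547,389 s ≈ 430 hours.

430 hours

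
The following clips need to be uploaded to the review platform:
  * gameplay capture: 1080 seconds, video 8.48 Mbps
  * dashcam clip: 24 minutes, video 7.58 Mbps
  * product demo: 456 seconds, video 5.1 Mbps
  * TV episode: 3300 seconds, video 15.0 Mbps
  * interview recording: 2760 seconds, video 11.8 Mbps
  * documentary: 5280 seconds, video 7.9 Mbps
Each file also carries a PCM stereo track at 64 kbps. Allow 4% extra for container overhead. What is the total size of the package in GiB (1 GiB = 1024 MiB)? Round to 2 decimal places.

Audio: 64 kbps = 0.064 Mbps.
gameplay capture: 8.544 Mbps × 1080 s × 1.04 = 9596.6 Mb
dashcam clip: 7.644 Mbps × 1440 s × 1.04 = 11447.7 Mb
product demo: 5.164 Mbps × 456 s × 1.04 = 2449.0 Mb
TV episode: 15.064 Mbps × 3300 s × 1.04 = 51699.6 Mb
interview recording: 11.864 Mbps × 2760 s × 1.04 = 34054.4 Mb
documentary: 7.964 Mbps × 5280 s × 1.04 = 43731.9 Mb
Total: 152979.2 Mb = 19122.4 MB.
= 17.81 GiB.

17.81 GiB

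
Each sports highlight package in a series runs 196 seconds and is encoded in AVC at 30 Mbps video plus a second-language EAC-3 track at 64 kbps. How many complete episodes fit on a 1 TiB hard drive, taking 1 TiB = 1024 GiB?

1492

Audio: 64 kbps = 0.064 Mbps.
Total bitrate: 30.064 Mbps.
Per item: 30.064 Mbps × 196 s = 5,893 Mb = 736.6 MB.
Capacity: 1 TiB = 8,796,093 Mb; 1492.75 items → 1492 complete.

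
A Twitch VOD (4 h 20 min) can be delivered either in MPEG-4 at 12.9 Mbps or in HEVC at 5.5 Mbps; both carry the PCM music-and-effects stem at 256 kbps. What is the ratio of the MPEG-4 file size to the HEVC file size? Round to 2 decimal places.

4 h 20 min = 260 min = 15600 s
Audio: 256 kbps = 0.256 Mbps.
MPEG-4: 13.156 Mbps × 15600 s = 205233.6 Mb = 25.654 GB.
HEVC: 5.756 Mbps × 15600 s = 89793.6 Mb = 11.224 GB.
Ratio: 25.654 / 11.224 = 2.286.

2.29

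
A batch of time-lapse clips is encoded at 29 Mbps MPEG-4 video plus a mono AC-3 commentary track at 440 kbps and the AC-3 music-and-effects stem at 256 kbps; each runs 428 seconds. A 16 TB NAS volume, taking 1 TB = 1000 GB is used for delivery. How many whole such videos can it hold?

10070

Audio total: 440 + 256 = 696 kbps = 0.696 Mbps.
Total bitrate: 29.696 Mbps.
Per item: 29.696 Mbps × 428 s = 12,710 Mb = 1,589 MB.
Capacity: 16 TB = 128,000,000 Mb; 10070.90 items → 10070 complete.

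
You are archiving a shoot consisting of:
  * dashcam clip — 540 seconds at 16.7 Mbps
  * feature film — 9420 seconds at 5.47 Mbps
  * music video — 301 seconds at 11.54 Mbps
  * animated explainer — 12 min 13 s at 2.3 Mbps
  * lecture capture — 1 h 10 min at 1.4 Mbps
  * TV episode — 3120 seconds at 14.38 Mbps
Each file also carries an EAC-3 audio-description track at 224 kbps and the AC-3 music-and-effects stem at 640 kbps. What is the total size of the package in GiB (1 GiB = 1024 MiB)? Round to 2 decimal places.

15.40 GiB

Audio total: 224 + 640 = 864 kbps = 0.864 Mbps.
dashcam clip: 17.564 Mbps × 540 s = 9484.6 Mb
feature film: 6.334 Mbps × 9420 s = 59666.3 Mb
music video: 12.404 Mbps × 301 s = 3733.6 Mb
animated explainer: 3.164 Mbps × 733 s = 2319.2 Mb
lecture capture: 2.264 Mbps × 4200 s = 9508.8 Mb
TV episode: 15.244 Mbps × 3120 s = 47561.3 Mb
Total: 132273.7 Mb = 16534.2 MB.
= 15.40 GiB.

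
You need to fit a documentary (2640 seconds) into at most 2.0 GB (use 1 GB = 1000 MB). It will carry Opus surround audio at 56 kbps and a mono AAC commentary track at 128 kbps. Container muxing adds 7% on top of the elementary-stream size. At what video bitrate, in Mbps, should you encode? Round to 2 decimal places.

5.48 Mbps

Budget: 2.0 GB = 16000.0 Mb.
Stream payload after overhead: 16000.0 / 1.07 = 14953.3 Mb.
Total bitrate budget: 14953.3 Mb / 2640 s = 5.664 Mbps.
Audio total: 56 + 128 = 184 kbps = 0.184 Mbps.
Video: 5.664 − 0.184 = 5.480 Mbps.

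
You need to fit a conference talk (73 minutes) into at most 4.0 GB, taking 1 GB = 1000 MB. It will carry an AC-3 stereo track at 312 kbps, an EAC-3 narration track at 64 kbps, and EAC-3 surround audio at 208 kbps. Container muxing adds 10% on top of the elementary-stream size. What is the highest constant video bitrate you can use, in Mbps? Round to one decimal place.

Budget: 4.0 GB = 32000.0 Mb.
Stream payload after overhead: 32000.0 / 1.10 = 29090.9 Mb.
73 min = 4380 s
Total bitrate budget: 29090.9 Mb / 4380 s = 6.642 Mbps.
Audio total: 312 + 64 + 208 = 584 kbps = 0.584 Mbps.
Video: 6.642 − 0.584 = 6.058 Mbps.

6.1 Mbps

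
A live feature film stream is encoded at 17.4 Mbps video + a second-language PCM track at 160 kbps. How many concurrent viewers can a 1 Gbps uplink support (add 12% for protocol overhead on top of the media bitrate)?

Audio: 160 kbps = 0.160 Mbps.
Per-viewer media rate: 17.560 Mbps.
On the wire with 12% overhead: 19.667 Mbps.
1 Gbps = 1,000 Mbps; 1,000 / 19.667 = 50.85 → 50 viewers.

50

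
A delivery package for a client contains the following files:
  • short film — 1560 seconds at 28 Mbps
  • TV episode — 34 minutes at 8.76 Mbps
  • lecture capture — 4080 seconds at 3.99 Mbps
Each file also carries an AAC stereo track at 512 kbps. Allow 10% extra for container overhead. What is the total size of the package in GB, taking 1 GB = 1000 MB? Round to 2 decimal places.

Audio: 512 kbps = 0.512 Mbps.
short film: 28.512 Mbps × 1560 s × 1.10 = 48926.6 Mb
TV episode: 9.272 Mbps × 2040 s × 1.10 = 20806.4 Mb
lecture capture: 4.502 Mbps × 4080 s × 1.10 = 20205.0 Mb
Total: 89937.9 Mb = 11242.2 MB.
= 11.24 GB.

11.24 GB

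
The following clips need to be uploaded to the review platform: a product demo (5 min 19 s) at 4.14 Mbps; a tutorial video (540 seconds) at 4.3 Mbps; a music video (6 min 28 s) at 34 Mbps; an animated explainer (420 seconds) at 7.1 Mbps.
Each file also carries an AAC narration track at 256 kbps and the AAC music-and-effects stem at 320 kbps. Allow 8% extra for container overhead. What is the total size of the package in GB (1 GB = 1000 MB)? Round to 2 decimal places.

Audio total: 256 + 320 = 576 kbps = 0.576 Mbps.
product demo: 4.716 Mbps × 319 s × 1.08 = 1624.8 Mb
tutorial video: 4.876 Mbps × 540 s × 1.08 = 2843.7 Mb
music video: 34.576 Mbps × 388 s × 1.08 = 14488.7 Mb
animated explainer: 7.676 Mbps × 420 s × 1.08 = 3481.8 Mb
Total: 22439.0 Mb = 2804.9 MB.
= 2.805 GB.

2.80 GB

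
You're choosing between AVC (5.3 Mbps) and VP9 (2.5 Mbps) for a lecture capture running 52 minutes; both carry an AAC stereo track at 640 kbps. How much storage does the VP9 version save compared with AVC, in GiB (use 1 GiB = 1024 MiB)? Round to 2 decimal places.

52 min = 3120 s
Audio: 640 kbps = 0.640 Mbps.
AVC: 5.940 Mbps × 3120 s = 18532.8 Mb = 2.158 GiB.
VP9: 3.140 Mbps × 3120 s = 9796.8 Mb = 1.140 GiB.
Saving: 2.158 − 1.140 = 1.017 GiB.

1.02 GiB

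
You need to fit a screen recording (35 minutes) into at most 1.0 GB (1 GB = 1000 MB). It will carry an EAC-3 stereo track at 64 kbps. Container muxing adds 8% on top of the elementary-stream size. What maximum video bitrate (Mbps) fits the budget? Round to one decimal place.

Budget: 1.0 GB = 8000.0 Mb.
Stream payload after overhead: 8000.0 / 1.08 = 7407.4 Mb.
35 min = 2100 s
Total bitrate budget: 7407.4 Mb / 2100 s = 3.527 Mbps.
Audio: 64 kbps = 0.064 Mbps.
Video: 3.527 − 0.064 = 3.463 Mbps.

3.5 Mbps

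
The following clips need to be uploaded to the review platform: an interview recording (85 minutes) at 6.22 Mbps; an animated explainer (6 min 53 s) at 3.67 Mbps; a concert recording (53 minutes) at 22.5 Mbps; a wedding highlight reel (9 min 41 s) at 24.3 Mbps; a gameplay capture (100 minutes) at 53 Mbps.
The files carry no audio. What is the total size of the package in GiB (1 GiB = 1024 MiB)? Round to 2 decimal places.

interview recording: 6.220 Mbps × 5100 s = 31722.0 Mb
animated explainer: 3.670 Mbps × 413 s = 1515.7 Mb
concert recording: 22.500 Mbps × 3180 s = 71550.0 Mb
wedding highlight reel: 24.300 Mbps × 581 s = 14118.3 Mb
gameplay capture: 53.000 Mbps × 6000 s = 318000.0 Mb
Total: 436906.0 Mb = 54613.3 MB.
= 50.86 GiB.

50.86 GiB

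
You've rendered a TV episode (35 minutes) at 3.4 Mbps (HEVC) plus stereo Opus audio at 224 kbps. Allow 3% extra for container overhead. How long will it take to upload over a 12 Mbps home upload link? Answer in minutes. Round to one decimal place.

35 min = 2100 s
Audio: 224 kbps = 0.224 Mbps.
Total bitrate: 3.624 Mbps.
File: 3.624 Mbps × 2100 s = 7610.4 Mb.
With 3% container overhead: ×1.03. → 7838.7 Mb.
At 12 Mbps: 7838.7 / 12 = 653.2 s ≈ 10.9 minutes.

10.9 minutes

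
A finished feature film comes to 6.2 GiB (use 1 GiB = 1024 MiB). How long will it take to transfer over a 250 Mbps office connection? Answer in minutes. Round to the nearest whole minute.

4 minutes

File: 6.2 GiB = 53257.6 Mb.
At 250 Mbps: 53257.6 / 250 = 213.0 s ≈ 3.55 minutes.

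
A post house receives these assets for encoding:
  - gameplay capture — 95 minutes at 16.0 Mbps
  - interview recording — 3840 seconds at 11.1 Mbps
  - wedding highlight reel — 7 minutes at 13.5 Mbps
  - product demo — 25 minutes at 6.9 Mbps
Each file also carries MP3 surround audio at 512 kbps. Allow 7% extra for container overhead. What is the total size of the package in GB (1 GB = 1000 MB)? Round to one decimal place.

Audio: 512 kbps = 0.512 Mbps.
gameplay capture: 16.512 Mbps × 5700 s × 1.07 = 100706.7 Mb
interview recording: 11.612 Mbps × 3840 s × 1.07 = 47711.4 Mb
wedding highlight reel: 14.012 Mbps × 420 s × 1.07 = 6297.0 Mb
product demo: 7.412 Mbps × 1500 s × 1.07 = 11896.3 Mb
Total: 166611.3 Mb = 20826.4 MB.
= 20.83 GB.

20.8 GB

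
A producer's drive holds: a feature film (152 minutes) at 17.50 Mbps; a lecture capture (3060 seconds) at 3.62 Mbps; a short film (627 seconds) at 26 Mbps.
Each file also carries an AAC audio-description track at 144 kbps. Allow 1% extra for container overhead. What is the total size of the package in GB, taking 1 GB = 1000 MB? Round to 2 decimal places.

23.84 GB

Audio: 144 kbps = 0.144 Mbps.
feature film: 17.644 Mbps × 9120 s × 1.01 = 162522.4 Mb
lecture capture: 3.764 Mbps × 3060 s × 1.01 = 11633.0 Mb
short film: 26.144 Mbps × 627 s × 1.01 = 16556.2 Mb
Total: 190711.6 Mb = 23839.0 MB.
= 23.84 GB.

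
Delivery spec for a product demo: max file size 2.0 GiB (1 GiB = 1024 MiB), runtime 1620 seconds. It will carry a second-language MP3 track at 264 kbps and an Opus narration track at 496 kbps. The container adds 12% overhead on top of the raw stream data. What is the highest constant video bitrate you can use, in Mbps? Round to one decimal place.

8.7 Mbps

Budget: 2.0 GiB = 17179.9 Mb.
Stream payload after overhead: 17179.9 / 1.12 = 15339.2 Mb.
Total bitrate budget: 15339.2 Mb / 1620 s = 9.469 Mbps.
Audio total: 264 + 496 = 760 kbps = 0.760 Mbps.
Video: 9.469 − 0.760 = 8.709 Mbps.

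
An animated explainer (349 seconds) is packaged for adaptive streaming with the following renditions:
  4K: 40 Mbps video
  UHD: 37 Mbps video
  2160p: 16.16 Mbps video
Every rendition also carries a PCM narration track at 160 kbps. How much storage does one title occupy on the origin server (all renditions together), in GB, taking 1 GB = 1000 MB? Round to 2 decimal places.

4.09 GB

Audio: 160 kbps = 0.160 Mbps.
Sum of rendition bitrates: (40+0.160) + (37+0.160) + (16.16+0.160) = 93.640 Mbps.
× 349 s = 32,680 Mb = 4,085 MB = 4.085 GB.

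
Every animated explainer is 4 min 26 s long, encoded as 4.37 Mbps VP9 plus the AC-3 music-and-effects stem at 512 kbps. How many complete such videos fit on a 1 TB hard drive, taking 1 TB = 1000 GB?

4 min 26 s = 266 s
Audio: 512 kbps = 0.512 Mbps.
Total bitrate: 4.882 Mbps.
Per item: 4.882 Mbps × 266 s = 1,299 Mb = 162.3 MB.
Capacity: 1 TB = 8,000,000 Mb; 6160.42 items → 6160 complete.

6160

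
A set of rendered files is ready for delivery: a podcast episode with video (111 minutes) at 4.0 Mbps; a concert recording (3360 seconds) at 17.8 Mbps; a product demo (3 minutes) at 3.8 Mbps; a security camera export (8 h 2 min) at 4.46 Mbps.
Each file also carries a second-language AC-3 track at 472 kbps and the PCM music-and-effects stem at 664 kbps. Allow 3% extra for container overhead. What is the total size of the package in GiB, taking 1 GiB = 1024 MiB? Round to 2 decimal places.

Audio total: 472 + 664 = 1136 kbps = 1.136 Mbps.
podcast episode with video: 5.136 Mbps × 6660 s × 1.03 = 35231.9 Mb
concert recording: 18.936 Mbps × 3360 s × 1.03 = 65533.7 Mb
product demo: 4.936 Mbps × 180 s × 1.03 = 915.1 Mb
security camera export: 5.596 Mbps × 28920 s × 1.03 = 166691.4 Mb
Total: 268372.2 Mb = 33546.5 MB.
= 31.24 GiB.

31.24 GiB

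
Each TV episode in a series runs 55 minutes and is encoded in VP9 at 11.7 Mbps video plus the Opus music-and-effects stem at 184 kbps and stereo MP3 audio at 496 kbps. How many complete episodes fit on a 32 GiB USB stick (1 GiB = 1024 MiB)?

55 min = 3300 s
Audio total: 184 + 496 = 680 kbps = 0.680 Mbps.
Total bitrate: 12.380 Mbps.
Per item: 12.380 Mbps × 3300 s = 40,854 Mb = 5,107 MB.
Capacity: 32 GiB = 274,878 Mb; 6.73 items → 6 complete.

6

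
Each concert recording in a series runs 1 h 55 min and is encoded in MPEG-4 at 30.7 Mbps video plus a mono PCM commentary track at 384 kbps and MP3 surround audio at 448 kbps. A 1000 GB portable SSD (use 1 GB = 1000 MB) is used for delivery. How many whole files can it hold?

1 h 55 min = 115 min = 6900 s
Audio total: 384 + 448 = 832 kbps = 0.832 Mbps.
Total bitrate: 31.532 Mbps.
Per item: 31.532 Mbps × 6900 s = 217,571 Mb = 27,196 MB.
Capacity: 1000 GB = 8,000,000 Mb; 36.77 items → 36 complete.

36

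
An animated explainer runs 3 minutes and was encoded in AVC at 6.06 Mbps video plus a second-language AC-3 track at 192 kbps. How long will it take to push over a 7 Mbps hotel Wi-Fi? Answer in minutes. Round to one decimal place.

2.7 minutes

3 min = 180 s
Audio: 192 kbps = 0.192 Mbps.
Total bitrate: 6.252 Mbps.
File: 6.252 Mbps × 180 s = 1125.4 Mb.
At 7 Mbps: 1125.4 / 7 = 160.8 s ≈ 2.68 minutes.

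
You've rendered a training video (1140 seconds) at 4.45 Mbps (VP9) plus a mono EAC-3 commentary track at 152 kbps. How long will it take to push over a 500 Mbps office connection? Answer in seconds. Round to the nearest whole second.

10 seconds

Audio: 152 kbps = 0.152 Mbps.
Total bitrate: 4.602 Mbps.
File: 4.602 Mbps × 1140 s = 5246.3 Mb.
At 500 Mbps: 5246.3 / 500 = 10.5 s ≈ 10.5 seconds.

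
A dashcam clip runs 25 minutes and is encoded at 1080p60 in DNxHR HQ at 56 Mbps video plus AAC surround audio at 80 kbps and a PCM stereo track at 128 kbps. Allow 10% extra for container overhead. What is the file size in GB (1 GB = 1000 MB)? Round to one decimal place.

25 min = 1500 s
Audio total: 80 + 128 = 208 kbps = 0.208 Mbps.
Total bitrate: 56 + 0.208 = 56.208 Mbps.
Stream data: 56.208 Mbps × 1500 s = 84312.0 Mb.
With 10% container overhead: ×1.10.
92,743 Mb ÷ 8 = 11,593 MB → 11.59 GB.

11.6 GB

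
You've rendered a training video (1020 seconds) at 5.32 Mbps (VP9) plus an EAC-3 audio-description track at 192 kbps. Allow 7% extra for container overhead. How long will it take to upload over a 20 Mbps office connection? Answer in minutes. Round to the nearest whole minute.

5 minutes

Audio: 192 kbps = 0.192 Mbps.
Total bitrate: 5.512 Mbps.
File: 5.512 Mbps × 1020 s = 5622.2 Mb.
With 7% container overhead: ×1.07. → 6015.8 Mb.
At 20 Mbps: 6015.8 / 20 = 300.8 s ≈ 5.01 minutes.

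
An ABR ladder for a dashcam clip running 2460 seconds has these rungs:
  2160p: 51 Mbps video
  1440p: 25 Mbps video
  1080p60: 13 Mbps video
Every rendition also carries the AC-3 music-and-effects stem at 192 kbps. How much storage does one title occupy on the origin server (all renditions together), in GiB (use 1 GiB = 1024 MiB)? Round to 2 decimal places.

Audio: 192 kbps = 0.192 Mbps.
Sum of rendition bitrates: (51+0.192) + (25+0.192) + (13+0.192) = 89.576 Mbps.
× 2460 s = 220,357 Mb = 27,545 MB = 25.65 GiB.

25.65 GiB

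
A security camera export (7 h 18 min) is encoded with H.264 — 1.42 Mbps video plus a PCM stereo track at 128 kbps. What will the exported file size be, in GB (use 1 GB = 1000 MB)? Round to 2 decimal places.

7 h 18 min = 438 min = 26280 s
Audio: 128 kbps = 0.128 Mbps.
Total bitrate: 1.42 + 0.128 = 1.548 Mbps.
Stream data: 1.548 Mbps × 26280 s = 40681.4 Mb.
40,681 Mb ÷ 8 = 5,085 MB → 5.085 GB.

5.09 GB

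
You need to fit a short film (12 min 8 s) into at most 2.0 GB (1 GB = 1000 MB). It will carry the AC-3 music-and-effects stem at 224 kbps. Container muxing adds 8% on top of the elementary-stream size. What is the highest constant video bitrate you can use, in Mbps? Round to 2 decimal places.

Budget: 2.0 GB = 16000.0 Mb.
Stream payload after overhead: 16000.0 / 1.08 = 14814.8 Mb.
12 min 8 s = 728 s
Total bitrate budget: 14814.8 Mb / 728 s = 20.350 Mbps.
Audio: 224 kbps = 0.224 Mbps.
Video: 20.350 − 0.224 = 20.126 Mbps.

20.13 Mbps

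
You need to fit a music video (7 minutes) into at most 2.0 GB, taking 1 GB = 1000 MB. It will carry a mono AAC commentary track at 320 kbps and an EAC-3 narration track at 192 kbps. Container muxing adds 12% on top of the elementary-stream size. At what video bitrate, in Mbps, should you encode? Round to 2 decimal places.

Budget: 2.0 GB = 16000.0 Mb.
Stream payload after overhead: 16000.0 / 1.12 = 14285.7 Mb.
7 min = 420 s
Total bitrate budget: 14285.7 Mb / 420 s = 34.014 Mbps.
Audio total: 320 + 192 = 512 kbps = 0.512 Mbps.
Video: 34.014 − 0.512 = 33.502 Mbps.

33.50 Mbps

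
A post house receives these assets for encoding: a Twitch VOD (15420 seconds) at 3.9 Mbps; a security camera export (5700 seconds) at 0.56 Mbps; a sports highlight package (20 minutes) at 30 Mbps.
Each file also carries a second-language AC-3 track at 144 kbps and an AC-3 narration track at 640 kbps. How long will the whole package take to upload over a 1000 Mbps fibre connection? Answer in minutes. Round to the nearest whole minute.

2 minutes

Audio total: 144 + 640 = 784 kbps = 0.784 Mbps.
Twitch VOD: 4.684 Mbps × 15420 s = 72227.3 Mb
security camera export: 1.344 Mbps × 5700 s = 7660.8 Mb
sports highlight package: 30.784 Mbps × 1200 s = 36940.8 Mb
Total: 116828.9 Mb = 14603.6 MB.
At 1000 Mbps: 116828.9 / 1000 = 117 s ≈ 1.95 minutes.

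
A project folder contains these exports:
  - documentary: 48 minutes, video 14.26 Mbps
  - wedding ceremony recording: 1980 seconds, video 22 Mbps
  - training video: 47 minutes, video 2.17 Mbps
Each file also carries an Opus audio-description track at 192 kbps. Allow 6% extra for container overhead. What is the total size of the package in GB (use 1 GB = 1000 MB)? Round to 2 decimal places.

Audio: 192 kbps = 0.192 Mbps.
documentary: 14.452 Mbps × 2880 s × 1.06 = 44119.1 Mb
wedding ceremony recording: 22.192 Mbps × 1980 s × 1.06 = 46576.6 Mb
training video: 2.362 Mbps × 2820 s × 1.06 = 7060.5 Mb
Total: 97756.1 Mb = 12219.5 MB.
= 12.22 GB.

12.22 GB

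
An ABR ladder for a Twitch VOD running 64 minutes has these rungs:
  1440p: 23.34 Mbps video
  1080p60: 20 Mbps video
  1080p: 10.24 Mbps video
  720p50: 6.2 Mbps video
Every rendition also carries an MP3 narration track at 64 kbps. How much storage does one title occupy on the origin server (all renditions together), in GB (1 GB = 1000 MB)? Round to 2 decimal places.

64 min = 3840 s
Audio: 64 kbps = 0.064 Mbps.
Sum of rendition bitrates: (23.34+0.064) + (20+0.064) + (10.24+0.064) + (6.2+0.064) = 60.036 Mbps.
× 3840 s = 230,538 Mb = 28,817 MB = 28.82 GB.

28.82 GB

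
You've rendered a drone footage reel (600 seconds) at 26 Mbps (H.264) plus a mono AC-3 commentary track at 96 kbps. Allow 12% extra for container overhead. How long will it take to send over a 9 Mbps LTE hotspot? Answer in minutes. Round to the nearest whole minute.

Audio: 96 kbps = 0.096 Mbps.
Total bitrate: 26.096 Mbps.
File: 26.096 Mbps × 600 s = 15657.6 Mb.
With 12% container overhead: ×1.12. → 17536.5 Mb.
At 9 Mbps: 17536.5 / 9 = 1948.5 s ≈ 32.5 minutes.

32 minutes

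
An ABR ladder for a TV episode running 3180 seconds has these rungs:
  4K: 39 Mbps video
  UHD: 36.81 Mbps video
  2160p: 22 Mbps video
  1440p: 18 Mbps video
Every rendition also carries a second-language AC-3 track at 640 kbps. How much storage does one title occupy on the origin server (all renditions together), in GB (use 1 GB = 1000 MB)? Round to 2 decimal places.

47.05 GB

Audio: 640 kbps = 0.640 Mbps.
Sum of rendition bitrates: (39+0.640) + (36.81+0.640) + (22+0.640) + (18+0.640) = 118.370 Mbps.
× 3180 s = 376,417 Mb = 47,052 MB = 47.05 GB.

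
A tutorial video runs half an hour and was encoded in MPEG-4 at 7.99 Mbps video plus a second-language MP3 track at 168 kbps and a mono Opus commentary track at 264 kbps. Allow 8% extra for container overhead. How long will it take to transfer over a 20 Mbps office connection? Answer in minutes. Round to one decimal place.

30 min = 1800 s
Audio total: 168 + 264 = 432 kbps = 0.432 Mbps.
Total bitrate: 8.422 Mbps.
File: 8.422 Mbps × 1800 s = 15159.6 Mb.
With 8% container overhead: ×1.08. → 16372.4 Mb.
At 20 Mbps: 16372.4 / 20 = 818.6 s ≈ 13.6 minutes.

13.6 minutes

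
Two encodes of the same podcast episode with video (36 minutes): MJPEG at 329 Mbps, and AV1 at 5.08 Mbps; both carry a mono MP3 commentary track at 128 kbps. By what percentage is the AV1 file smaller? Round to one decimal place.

36 min = 2160 s
Audio: 128 kbps = 0.128 Mbps.
MJPEG: 329.128 Mbps × 2160 s = 710916.5 Mb = 82.762 GiB.
AV1: 5.208 Mbps × 2160 s = 11249.3 Mb = 1.310 GiB.
Reduction: (1 − 1.310/82.762) × 100 = 98.42%.

98.4%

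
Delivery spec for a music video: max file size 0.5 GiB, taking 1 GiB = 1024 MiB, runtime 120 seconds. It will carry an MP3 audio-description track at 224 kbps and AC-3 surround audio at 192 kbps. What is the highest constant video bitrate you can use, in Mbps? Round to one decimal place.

Budget: 0.5 GiB = 4295.0 Mb.
Total bitrate budget: 4295.0 Mb / 120 s = 35.791 Mbps.
Audio total: 224 + 192 = 416 kbps = 0.416 Mbps.
Video: 35.791 − 0.416 = 35.375 Mbps.

35.4 Mbps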